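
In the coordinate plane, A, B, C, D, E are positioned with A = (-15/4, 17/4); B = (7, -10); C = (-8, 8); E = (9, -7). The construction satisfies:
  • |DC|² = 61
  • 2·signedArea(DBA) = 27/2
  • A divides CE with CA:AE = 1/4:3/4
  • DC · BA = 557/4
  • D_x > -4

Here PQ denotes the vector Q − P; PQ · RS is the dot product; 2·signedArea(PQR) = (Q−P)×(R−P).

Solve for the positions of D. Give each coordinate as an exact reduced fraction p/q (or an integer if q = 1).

1. D_x = -3  [2·signedArea(DBA) = 27/2 ∩ DC · BA = 557/4]
2. D_y = 2  [2·signedArea(DBA) = 27/2 ∩ DC · BA = 557/4]
   → D = (-3, 2)

D = (-3, 2)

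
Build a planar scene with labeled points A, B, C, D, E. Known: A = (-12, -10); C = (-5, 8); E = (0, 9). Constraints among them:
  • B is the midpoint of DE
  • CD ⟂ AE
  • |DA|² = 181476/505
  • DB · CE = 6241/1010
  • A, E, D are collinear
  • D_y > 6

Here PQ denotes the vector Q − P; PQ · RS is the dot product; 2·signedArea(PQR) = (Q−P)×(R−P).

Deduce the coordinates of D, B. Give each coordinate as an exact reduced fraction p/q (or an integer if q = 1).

B = (-474/505, 7589/1010)
D = (-948/505, 3044/505)

1. D_x = -948/505  [A, E, D are collinear ∩ CD ⟂ AE]
2. D_y = 3044/505  [A, E, D are collinear ∩ CD ⟂ AE]
   → D = (-948/505, 3044/505)
3. B_x = -474/505  [B is the midpoint of DE]
4. B_y = 7589/1010  [B is the midpoint of DE]
   → B = (-474/505, 7589/1010)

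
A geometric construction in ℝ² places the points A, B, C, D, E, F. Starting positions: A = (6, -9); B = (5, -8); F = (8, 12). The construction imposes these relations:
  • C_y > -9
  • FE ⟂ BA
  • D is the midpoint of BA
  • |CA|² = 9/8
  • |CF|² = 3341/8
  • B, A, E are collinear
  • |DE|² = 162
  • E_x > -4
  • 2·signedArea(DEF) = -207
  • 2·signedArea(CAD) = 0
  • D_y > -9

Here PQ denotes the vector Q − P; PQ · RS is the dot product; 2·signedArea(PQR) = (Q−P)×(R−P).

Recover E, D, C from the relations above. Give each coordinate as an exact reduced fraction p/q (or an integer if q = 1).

1. E_x = -7/2  [B, A, E are collinear ∩ FE ⟂ BA]
2. E_y = 1/2  [B, A, E are collinear ∩ FE ⟂ BA]
   → E = (-7/2, 1/2)
3. D_x = 11/2  [D is the midpoint of BA]
4. D_y = -17/2  [D is the midpoint of BA]
   → D = (11/2, -17/2)
5. C_x = 21/4  [line -1/2·x + -1/2·y + -3/2 = 0 ∩ |CA|² = 9/8]
6. C_y = -33/4  [line -1/2·x + -1/2·y + -3/2 = 0 ∩ |CA|² = 9/8]
   → C = (21/4, -33/4)

C = (21/4, -33/4)
D = (11/2, -17/2)
E = (-7/2, 1/2)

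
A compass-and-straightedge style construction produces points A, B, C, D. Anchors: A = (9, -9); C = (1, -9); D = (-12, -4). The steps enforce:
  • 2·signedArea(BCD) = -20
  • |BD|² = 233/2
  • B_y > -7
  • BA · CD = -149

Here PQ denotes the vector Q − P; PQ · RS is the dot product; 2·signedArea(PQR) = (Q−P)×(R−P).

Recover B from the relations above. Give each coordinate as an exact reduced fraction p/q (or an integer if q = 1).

1. B_x = -3/2  [2·signedArea(BCD) = -20 ∩ BA · CD = -149]
2. B_y = -13/2  [2·signedArea(BCD) = -20 ∩ BA · CD = -149]
   → B = (-3/2, -13/2)

B = (-3/2, -13/2)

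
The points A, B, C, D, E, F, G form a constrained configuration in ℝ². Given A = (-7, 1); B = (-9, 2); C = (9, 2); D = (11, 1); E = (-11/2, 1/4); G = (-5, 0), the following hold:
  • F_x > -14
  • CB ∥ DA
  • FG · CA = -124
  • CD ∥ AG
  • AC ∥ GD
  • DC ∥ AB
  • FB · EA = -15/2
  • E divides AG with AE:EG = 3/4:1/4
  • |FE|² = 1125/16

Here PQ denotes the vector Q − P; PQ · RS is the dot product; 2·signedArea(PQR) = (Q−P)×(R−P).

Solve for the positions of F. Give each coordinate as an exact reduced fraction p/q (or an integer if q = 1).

1. F_x = -13  [FB · EA = -15/2 ∩ FG · CA = -124]
2. F_y = 4  [FB · EA = -15/2 ∩ FG · CA = -124]
   → F = (-13, 4)

F = (-13, 4)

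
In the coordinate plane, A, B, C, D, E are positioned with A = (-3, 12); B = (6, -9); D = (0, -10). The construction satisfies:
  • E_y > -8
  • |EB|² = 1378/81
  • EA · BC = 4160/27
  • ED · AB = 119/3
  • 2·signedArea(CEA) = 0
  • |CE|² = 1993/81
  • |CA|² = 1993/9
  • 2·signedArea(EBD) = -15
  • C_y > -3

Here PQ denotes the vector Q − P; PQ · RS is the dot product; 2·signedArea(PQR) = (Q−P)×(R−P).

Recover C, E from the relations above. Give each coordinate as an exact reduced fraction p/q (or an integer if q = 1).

C = (1, -7/3)
E = (7/3, -64/9)

1. E_x = 7/3  [2·signedArea(EBD) = -15 ∩ ED · AB = 119/3]
2. E_y = -64/9  [2·signedArea(EBD) = -15 ∩ ED · AB = 119/3]
   → E = (7/3, -64/9)
3. C_x = 1  [2·signedArea(CEA) = 0 ∩ EA · BC = 4160/27]
4. C_y = -7/3  [2·signedArea(CEA) = 0 ∩ EA · BC = 4160/27]
   → C = (1, -7/3)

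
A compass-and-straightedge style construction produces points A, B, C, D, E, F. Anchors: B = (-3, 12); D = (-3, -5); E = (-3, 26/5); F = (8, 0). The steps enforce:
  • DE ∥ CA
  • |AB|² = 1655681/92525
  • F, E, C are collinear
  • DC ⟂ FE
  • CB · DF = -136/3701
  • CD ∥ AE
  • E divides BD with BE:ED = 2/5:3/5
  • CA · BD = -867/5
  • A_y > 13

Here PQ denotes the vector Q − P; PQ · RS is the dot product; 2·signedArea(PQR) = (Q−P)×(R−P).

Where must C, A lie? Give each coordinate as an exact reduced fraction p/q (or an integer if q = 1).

1. C_x = 3483/3701  [F, E, C are collinear ∩ DC ⟂ FE]
2. C_y = 12350/3701  [F, E, C are collinear ∩ DC ⟂ FE]
   → C = (3483/3701, 12350/3701)
3. A_x = 3483/3701  [CD ∥ AE ∩ DE ∥ CA]
4. A_y = 250501/18505  [CD ∥ AE ∩ DE ∥ CA]
   → A = (3483/3701, 250501/18505)

A = (3483/3701, 250501/18505)
C = (3483/3701, 12350/3701)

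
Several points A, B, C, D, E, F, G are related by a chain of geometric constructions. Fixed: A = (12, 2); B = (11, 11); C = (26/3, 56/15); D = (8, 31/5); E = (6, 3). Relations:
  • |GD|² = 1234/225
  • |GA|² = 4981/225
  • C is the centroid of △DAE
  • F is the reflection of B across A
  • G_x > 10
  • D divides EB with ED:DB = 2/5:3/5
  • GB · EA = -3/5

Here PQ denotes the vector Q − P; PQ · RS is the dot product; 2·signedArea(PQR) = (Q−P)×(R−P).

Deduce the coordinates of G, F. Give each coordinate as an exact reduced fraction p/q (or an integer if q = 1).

F = (13, -7)
G = (31/3, 32/5)

1. G_x = 31/3  [line -6·x + 1·y + 278/5 = 0 ∩ |GA|² = 4981/225]
2. G_y = 32/5  [line -6·x + 1·y + 278/5 = 0 ∩ |GA|² = 4981/225]
   → G = (31/3, 32/5)
3. F_x = 13  [F is the reflection of B across A]
4. F_y = -7  [F is the reflection of B across A]
   → F = (13, -7)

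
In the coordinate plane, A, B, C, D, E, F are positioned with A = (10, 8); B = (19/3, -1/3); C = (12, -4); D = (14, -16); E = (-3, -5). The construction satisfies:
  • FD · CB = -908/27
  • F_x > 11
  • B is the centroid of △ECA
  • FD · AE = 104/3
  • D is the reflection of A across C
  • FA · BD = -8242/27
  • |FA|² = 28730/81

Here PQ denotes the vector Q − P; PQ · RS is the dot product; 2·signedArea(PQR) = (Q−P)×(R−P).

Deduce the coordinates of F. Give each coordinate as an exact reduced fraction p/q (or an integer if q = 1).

F = (103/9, -97/9)

1. F_x = 103/9  [FA · BD = -8242/27 ∩ FD · CB = -908/27]
2. F_y = -97/9  [FA · BD = -8242/27 ∩ FD · CB = -908/27]
   → F = (103/9, -97/9)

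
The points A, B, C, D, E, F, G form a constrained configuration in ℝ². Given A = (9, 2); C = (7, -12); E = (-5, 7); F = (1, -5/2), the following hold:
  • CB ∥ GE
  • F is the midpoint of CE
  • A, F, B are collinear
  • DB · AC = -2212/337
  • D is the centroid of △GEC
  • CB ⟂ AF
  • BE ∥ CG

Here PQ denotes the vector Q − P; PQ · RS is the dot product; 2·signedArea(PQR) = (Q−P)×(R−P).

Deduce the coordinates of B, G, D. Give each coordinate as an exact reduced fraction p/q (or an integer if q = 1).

B = (505/337, -748/337)
D = (281/337, -874/337)
G = (169/337, -937/337)

1. B_x = 505/337  [A, F, B are collinear ∩ CB ⟂ AF]
2. B_y = -748/337  [A, F, B are collinear ∩ CB ⟂ AF]
   → B = (505/337, -748/337)
3. G_x = 169/337  [CB ∥ GE ∩ BE ∥ CG]
4. G_y = -937/337  [CB ∥ GE ∩ BE ∥ CG]
   → G = (169/337, -937/337)
5. D_x = 281/337  [D is the centroid of △GEC]
6. D_y = -874/337  [D is the centroid of △GEC]
   → D = (281/337, -874/337)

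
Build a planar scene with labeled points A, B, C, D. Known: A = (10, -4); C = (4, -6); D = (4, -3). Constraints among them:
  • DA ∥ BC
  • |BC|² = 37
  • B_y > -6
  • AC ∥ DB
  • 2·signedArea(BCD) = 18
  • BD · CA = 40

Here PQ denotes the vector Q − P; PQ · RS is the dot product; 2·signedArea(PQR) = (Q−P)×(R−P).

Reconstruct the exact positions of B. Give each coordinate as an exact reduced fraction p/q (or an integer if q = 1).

B = (-2, -5)

1. B_x = -2  [DA ∥ BC ∩ AC ∥ DB]
2. B_y = -5  [DA ∥ BC ∩ AC ∥ DB]
   → B = (-2, -5)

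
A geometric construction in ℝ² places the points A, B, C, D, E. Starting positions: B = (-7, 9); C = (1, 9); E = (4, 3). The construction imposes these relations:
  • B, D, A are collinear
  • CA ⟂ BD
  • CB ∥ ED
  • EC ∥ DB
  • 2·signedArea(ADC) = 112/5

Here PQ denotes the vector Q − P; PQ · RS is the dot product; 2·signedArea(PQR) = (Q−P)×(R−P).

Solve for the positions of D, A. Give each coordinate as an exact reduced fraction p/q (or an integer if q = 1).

A = (-27/5, 29/5)
D = (-4, 3)

1. D_x = -4  [EC ∥ DB ∩ CB ∥ ED]
2. D_y = 3  [EC ∥ DB ∩ CB ∥ ED]
   → D = (-4, 3)
3. A_x = -27/5  [B, D, A are collinear ∩ CA ⟂ BD]
4. A_y = 29/5  [B, D, A are collinear ∩ CA ⟂ BD]
   → A = (-27/5, 29/5)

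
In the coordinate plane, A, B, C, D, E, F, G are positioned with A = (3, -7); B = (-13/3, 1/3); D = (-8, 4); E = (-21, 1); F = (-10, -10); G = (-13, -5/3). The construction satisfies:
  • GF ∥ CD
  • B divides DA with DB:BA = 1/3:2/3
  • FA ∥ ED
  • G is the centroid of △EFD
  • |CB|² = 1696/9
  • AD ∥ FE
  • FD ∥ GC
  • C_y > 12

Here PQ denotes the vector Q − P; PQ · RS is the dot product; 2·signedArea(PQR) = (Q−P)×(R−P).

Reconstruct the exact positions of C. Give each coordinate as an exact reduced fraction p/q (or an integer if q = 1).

C = (-11, 37/3)

1. C_x = -11  [GF ∥ CD ∩ FD ∥ GC]
2. C_y = 37/3  [GF ∥ CD ∩ FD ∥ GC]
   → C = (-11, 37/3)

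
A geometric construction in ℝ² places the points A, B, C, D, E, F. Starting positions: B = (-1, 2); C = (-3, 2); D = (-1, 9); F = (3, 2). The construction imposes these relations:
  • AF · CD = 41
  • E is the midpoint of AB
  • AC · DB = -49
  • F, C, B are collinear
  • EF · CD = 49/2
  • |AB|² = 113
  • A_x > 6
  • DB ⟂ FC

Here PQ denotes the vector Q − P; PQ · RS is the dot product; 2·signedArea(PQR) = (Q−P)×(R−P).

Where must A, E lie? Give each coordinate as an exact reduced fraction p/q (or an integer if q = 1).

A = (7, -5)
E = (3, -3/2)

1. A_x = 7  [AF · CD = 41 ∩ AC · DB = -49]
2. A_y = -5  [AF · CD = 41 ∩ AC · DB = -49]
   → A = (7, -5)
3. E_x = 3  [E is the midpoint of AB]
4. E_y = -3/2  [E is the midpoint of AB]
   → E = (3, -3/2)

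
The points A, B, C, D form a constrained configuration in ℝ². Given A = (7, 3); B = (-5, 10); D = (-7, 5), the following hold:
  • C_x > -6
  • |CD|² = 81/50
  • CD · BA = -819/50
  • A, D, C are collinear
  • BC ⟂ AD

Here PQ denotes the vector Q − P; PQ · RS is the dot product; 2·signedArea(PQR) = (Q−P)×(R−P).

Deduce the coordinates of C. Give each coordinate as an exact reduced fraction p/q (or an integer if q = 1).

C = (-287/50, 241/50)

1. C_x = -287/50  [A, D, C are collinear ∩ BC ⟂ AD]
2. C_y = 241/50  [A, D, C are collinear ∩ BC ⟂ AD]
   → C = (-287/50, 241/50)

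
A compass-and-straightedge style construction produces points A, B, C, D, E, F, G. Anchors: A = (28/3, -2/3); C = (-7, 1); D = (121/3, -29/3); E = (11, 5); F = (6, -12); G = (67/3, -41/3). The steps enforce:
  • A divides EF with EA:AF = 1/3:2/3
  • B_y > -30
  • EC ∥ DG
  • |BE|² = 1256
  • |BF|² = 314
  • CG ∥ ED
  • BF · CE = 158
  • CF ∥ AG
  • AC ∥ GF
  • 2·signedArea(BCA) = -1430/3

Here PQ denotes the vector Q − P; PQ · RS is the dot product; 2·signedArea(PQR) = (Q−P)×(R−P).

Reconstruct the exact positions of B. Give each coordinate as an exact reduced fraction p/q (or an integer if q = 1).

1. B_x = 1  [BF · CE = 158 ∩ 2·signedArea(BCA) = -1430/3]
2. B_y = -29  [BF · CE = 158 ∩ 2·signedArea(BCA) = -1430/3]
   → B = (1, -29)

B = (1, -29)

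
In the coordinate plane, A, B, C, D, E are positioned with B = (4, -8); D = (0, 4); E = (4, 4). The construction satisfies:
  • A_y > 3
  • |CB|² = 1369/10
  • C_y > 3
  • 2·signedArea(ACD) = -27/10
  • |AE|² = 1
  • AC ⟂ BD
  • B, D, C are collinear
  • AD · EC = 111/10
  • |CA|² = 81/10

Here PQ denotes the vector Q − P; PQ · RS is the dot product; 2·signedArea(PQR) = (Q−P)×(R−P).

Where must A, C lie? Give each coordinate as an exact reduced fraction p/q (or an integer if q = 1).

A = (3, 4)
C = (3/10, 31/10)

1. C_x = 3/10  [line -12·x + -4·y + 16 = 0 ∩ |CB|² = 1369/10]
2. C_y = 31/10  [line -12·x + -4·y + 16 = 0 ∩ |CB|² = 1369/10]
   → C = (3/10, 31/10)
3. A_x = 3  [2·signedArea(ACD) = -27/10 ∩ AC ⟂ BD]
4. A_y = 4  [2·signedArea(ACD) = -27/10 ∩ AC ⟂ BD]
   → A = (3, 4)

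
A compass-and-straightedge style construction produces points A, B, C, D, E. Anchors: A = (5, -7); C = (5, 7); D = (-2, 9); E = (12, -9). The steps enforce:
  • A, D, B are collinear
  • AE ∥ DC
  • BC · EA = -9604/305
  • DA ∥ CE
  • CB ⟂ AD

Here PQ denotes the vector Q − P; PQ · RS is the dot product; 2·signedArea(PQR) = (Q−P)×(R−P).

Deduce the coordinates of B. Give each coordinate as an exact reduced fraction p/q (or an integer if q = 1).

1. B_x = -43/305  [A, D, B are collinear ∩ CB ⟂ AD]
2. B_y = 1449/305  [A, D, B are collinear ∩ CB ⟂ AD]
   → B = (-43/305, 1449/305)

B = (-43/305, 1449/305)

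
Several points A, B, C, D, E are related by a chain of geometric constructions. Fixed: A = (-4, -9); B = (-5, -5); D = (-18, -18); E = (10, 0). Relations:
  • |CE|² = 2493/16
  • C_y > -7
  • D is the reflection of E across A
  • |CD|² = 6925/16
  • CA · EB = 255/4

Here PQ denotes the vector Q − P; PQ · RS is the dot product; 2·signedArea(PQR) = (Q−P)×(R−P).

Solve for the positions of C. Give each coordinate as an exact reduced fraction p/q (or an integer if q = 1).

C = (-1/2, -27/4)

1. C_x = -1/2  [line 15·x + 5·y + 165/4 = 0 ∩ |CD|² = 6925/16]
2. C_y = -27/4  [line 15·x + 5·y + 165/4 = 0 ∩ |CD|² = 6925/16]
   → C = (-1/2, -27/4)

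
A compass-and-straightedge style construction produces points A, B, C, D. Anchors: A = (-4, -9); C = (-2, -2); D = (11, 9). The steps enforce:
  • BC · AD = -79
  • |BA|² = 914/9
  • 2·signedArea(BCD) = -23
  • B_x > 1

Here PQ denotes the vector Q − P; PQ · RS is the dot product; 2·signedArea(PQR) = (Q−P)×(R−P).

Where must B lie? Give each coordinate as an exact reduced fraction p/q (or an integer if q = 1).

1. B_x = 5/3  [BC · AD = -79 ∩ 2·signedArea(BCD) = -23]
2. B_y = -2/3  [BC · AD = -79 ∩ 2·signedArea(BCD) = -23]
   → B = (5/3, -2/3)

B = (5/3, -2/3)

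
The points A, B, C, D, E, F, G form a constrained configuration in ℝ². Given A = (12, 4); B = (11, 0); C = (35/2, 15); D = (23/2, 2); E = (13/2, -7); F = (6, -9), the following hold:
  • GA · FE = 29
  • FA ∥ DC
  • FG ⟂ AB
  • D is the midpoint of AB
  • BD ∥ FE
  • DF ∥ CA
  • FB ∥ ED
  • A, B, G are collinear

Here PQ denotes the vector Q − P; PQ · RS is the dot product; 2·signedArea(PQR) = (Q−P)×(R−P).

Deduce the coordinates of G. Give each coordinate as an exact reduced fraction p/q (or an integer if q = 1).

1. G_x = 146/17  [A, B, G are collinear ∩ FG ⟂ AB]
2. G_y = -164/17  [A, B, G are collinear ∩ FG ⟂ AB]
   → G = (146/17, -164/17)

G = (146/17, -164/17)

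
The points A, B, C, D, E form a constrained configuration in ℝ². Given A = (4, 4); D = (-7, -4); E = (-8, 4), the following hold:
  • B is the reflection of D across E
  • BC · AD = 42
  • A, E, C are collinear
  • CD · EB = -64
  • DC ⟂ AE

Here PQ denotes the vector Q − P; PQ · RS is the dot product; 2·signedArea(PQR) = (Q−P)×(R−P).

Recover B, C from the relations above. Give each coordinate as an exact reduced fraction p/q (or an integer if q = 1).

1. B_x = -9  [B is the reflection of D across E]
2. B_y = 12  [B is the reflection of D across E]
   → B = (-9, 12)
3. C_x = -7  [A, E, C are collinear ∩ DC ⟂ AE]
4. C_y = 4  [A, E, C are collinear ∩ DC ⟂ AE]
   → C = (-7, 4)

B = (-9, 12)
C = (-7, 4)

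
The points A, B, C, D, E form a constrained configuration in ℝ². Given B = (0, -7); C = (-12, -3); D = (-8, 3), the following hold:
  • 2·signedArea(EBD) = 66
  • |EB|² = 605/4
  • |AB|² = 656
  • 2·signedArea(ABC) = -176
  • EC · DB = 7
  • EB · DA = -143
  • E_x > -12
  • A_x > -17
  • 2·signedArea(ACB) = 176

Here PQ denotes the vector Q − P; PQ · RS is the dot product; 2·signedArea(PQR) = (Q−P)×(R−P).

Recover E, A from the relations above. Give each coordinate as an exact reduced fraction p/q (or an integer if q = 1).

1. E_x = -11  [EC · DB = 7 ∩ 2·signedArea(EBD) = 66]
2. E_y = -3/2  [EC · DB = 7 ∩ 2·signedArea(EBD) = 66]
   → E = (-11, -3/2)
3. A_x = -16  [2·signedArea(ACB) = 176 ∩ EB · DA = -143]
4. A_y = 13  [2·signedArea(ACB) = 176 ∩ EB · DA = -143]
   → A = (-16, 13)

A = (-16, 13)
E = (-11, -3/2)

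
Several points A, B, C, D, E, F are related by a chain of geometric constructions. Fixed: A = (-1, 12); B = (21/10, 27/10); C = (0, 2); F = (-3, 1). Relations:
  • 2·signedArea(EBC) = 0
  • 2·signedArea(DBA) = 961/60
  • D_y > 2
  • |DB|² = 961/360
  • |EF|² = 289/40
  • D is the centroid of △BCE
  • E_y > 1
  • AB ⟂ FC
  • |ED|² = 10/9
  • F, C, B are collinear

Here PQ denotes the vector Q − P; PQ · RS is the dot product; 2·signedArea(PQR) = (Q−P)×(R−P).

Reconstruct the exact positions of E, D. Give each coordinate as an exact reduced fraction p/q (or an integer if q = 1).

1. E_x = -9/20  [line 7/10·x + -21/10·y + 21/5 = 0 ∩ |EF|² = 289/40]
2. E_y = 37/20  [line 7/10·x + -21/10·y + 21/5 = 0 ∩ |EF|² = 289/40]
   → E = (-9/20, 37/20)
3. D_x = 11/20  [D is the centroid of △BCE]
4. D_y = 131/60  [D is the centroid of △BCE]
   → D = (11/20, 131/60)

D = (11/20, 131/60)
E = (-9/20, 37/20)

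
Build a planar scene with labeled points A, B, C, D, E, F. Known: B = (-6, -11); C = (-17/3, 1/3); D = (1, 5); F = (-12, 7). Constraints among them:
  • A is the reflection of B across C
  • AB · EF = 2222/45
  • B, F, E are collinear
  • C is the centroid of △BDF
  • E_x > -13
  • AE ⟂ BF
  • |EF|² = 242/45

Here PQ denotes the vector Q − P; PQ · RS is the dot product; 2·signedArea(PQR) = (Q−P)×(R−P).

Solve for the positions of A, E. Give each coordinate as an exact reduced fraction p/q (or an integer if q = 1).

A = (-16/3, 35/3)
E = (-191/15, 46/5)

1. A_x = -16/3  [A is the reflection of B across C]
2. A_y = 35/3  [A is the reflection of B across C]
   → A = (-16/3, 35/3)
3. E_x = -191/15  [B, F, E are collinear ∩ AE ⟂ BF]
4. E_y = 46/5  [B, F, E are collinear ∩ AE ⟂ BF]
   → E = (-191/15, 46/5)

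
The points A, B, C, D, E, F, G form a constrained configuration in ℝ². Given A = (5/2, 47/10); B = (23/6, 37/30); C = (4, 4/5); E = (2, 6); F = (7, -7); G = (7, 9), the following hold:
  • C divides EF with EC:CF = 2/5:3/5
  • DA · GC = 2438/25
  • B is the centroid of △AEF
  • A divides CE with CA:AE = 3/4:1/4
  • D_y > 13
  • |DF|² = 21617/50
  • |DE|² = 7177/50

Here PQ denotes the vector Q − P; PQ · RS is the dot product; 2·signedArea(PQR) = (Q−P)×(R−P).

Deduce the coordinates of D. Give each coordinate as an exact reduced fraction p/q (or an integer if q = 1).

1. D_x = 23/2  [line 3·x + 41/5·y + -3589/25 = 0 ∩ |DF|² = 21617/50]
2. D_y = 133/10  [line 3·x + 41/5·y + -3589/25 = 0 ∩ |DF|² = 21617/50]
   → D = (23/2, 133/10)

D = (23/2, 133/10)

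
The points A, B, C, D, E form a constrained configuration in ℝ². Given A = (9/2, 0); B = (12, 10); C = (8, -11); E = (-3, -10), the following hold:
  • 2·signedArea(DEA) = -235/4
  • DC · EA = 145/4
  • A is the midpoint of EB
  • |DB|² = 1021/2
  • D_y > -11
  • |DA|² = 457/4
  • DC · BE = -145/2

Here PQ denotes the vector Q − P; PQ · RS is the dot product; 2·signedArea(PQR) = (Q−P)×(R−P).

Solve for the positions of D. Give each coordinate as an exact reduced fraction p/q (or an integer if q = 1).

D = (5/2, -21/2)

1. D_x = 5/2  [2·signedArea(DEA) = -235/4 ∩ DC · EA = 145/4]
2. D_y = -21/2  [2·signedArea(DEA) = -235/4 ∩ DC · EA = 145/4]
   → D = (5/2, -21/2)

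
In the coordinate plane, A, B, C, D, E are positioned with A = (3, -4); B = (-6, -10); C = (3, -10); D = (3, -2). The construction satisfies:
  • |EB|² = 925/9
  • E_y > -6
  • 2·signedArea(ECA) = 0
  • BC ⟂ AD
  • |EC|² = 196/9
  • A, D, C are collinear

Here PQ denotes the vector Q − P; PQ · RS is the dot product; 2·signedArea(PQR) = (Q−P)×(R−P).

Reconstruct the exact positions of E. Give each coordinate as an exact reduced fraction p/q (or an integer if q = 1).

1. E_x = 3  [2·signedArea(ECA) = 0]
2. E_y = -16/3  [|EC|² = 196/9]
   → E = (3, -16/3)

E = (3, -16/3)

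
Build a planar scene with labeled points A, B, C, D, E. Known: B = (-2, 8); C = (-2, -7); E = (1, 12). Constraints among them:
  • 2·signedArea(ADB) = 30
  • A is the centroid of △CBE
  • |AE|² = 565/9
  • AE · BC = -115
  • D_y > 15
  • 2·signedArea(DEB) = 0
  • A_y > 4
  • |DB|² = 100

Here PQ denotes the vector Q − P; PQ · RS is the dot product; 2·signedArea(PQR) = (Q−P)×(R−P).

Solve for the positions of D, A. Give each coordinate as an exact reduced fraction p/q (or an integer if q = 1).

A = (-1, 13/3)
D = (4, 16)

1. D_x = 4  [line 4·x + -3·y + 32 = 0 ∩ |DB|² = 100]
2. D_y = 16  [line 4·x + -3·y + 32 = 0 ∩ |DB|² = 100]
   → D = (4, 16)
3. A_x = -1  [A is the centroid of △CBE]
4. A_y = 13/3  [A is the centroid of △CBE]
   → A = (-1, 13/3)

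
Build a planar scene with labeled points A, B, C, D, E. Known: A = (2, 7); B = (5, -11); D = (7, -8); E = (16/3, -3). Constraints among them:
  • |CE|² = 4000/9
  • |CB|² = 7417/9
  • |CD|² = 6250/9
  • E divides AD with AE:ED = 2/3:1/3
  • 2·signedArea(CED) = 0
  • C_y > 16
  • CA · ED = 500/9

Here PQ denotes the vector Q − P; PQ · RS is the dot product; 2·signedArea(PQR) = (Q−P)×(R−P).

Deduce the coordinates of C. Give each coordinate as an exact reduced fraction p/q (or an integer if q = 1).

1. C_x = -4/3  [2·signedArea(CED) = 0 ∩ CA · ED = 500/9]
2. C_y = 17  [2·signedArea(CED) = 0 ∩ CA · ED = 500/9]
   → C = (-4/3, 17)

C = (-4/3, 17)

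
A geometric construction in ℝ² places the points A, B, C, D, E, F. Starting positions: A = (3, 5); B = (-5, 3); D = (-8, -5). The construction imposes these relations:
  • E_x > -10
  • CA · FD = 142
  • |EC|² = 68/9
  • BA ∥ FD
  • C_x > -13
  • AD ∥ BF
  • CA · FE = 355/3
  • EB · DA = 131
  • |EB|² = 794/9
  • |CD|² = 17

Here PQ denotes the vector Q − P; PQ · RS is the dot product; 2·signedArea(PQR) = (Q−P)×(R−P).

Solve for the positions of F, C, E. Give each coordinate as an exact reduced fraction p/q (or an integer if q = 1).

C = (-12, -6)
E = (-28/3, -16/3)
F = (-16, -7)

1. F_x = -16  [BA ∥ FD ∩ AD ∥ BF]
2. F_y = -7  [BA ∥ FD ∩ AD ∥ BF]
   → F = (-16, -7)
3. C_x = -12  [line -8·x + -2·y + -108 = 0 ∩ |CD|² = 17]
4. C_y = -6  [line -8·x + -2·y + -108 = 0 ∩ |CD|² = 17]
   → C = (-12, -6)
5. E_x = -28/3  [EB · DA = 131 ∩ CA · FE = 355/3]
6. E_y = -16/3  [EB · DA = 131 ∩ CA · FE = 355/3]
   → E = (-28/3, -16/3)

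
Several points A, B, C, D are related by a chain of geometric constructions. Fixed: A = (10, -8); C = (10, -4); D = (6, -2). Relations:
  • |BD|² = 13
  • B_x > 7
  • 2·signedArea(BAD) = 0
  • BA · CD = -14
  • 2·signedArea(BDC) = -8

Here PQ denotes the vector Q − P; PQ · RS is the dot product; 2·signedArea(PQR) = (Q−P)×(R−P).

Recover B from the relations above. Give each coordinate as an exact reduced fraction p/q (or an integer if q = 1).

1. B_x = 8  [2·signedArea(BAD) = 0 ∩ 2·signedArea(BDC) = -8]
2. B_y = -5  [2·signedArea(BAD) = 0 ∩ 2·signedArea(BDC) = -8]
   → B = (8, -5)

B = (8, -5)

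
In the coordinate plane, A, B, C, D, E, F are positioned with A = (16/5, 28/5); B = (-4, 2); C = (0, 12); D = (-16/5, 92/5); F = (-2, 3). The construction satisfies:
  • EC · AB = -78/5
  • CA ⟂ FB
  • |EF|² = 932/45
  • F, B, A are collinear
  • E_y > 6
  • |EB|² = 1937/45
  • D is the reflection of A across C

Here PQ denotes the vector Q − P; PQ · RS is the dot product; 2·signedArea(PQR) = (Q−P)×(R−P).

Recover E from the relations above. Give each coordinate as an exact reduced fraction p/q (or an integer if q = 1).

E = (2/5, 103/15)

1. E_x = 2/5  [line 36/5·x + 18/5·y + -138/5 = 0 ∩ |EF|² = 932/45]
2. E_y = 103/15  [line 36/5·x + 18/5·y + -138/5 = 0 ∩ |EF|² = 932/45]
   → E = (2/5, 103/15)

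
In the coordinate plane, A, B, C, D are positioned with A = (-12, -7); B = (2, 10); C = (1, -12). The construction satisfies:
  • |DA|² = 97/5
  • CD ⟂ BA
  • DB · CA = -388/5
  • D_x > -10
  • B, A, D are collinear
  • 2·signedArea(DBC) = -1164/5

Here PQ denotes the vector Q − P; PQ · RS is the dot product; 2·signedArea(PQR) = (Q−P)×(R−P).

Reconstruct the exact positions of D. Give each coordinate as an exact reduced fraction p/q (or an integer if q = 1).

D = (-46/5, -18/5)

1. D_x = -46/5  [B, A, D are collinear ∩ CD ⟂ BA]
2. D_y = -18/5  [B, A, D are collinear ∩ CD ⟂ BA]
   → D = (-46/5, -18/5)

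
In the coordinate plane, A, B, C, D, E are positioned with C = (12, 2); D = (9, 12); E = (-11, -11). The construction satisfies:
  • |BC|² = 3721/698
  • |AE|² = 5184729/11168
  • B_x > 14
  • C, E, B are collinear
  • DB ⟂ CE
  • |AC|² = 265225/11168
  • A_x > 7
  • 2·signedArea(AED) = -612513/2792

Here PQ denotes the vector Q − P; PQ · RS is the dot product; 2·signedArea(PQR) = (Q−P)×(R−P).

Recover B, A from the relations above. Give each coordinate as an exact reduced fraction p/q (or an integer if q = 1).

1. B_x = 9779/698  [C, E, B are collinear ∩ DB ⟂ CE]
2. B_y = 2189/698  [C, E, B are collinear ∩ DB ⟂ CE]
   → B = (9779/698, 2189/698)
3. A_x = 21659/2792  [line -23·x + 20·y + 520377/2792 = 0 ∩ |AE|² = 5184729/11168]
4. A_y = -1111/2792  [line -23·x + 20·y + 520377/2792 = 0 ∩ |AE|² = 5184729/11168]
   → A = (21659/2792, -1111/2792)

A = (21659/2792, -1111/2792)
B = (9779/698, 2189/698)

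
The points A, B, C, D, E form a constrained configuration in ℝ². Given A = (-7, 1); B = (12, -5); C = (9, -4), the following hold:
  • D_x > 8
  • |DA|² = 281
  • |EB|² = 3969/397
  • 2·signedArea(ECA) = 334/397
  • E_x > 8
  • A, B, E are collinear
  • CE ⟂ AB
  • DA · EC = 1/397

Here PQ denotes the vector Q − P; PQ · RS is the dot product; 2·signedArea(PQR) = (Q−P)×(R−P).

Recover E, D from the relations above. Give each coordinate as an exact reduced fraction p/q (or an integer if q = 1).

D = (3561/397, -1626/397)
E = (3567/397, -1607/397)

1. E_x = 3567/397  [A, B, E are collinear ∩ CE ⟂ AB]
2. E_y = -1607/397  [A, B, E are collinear ∩ CE ⟂ AB]
   → E = (3567/397, -1607/397)
3. D_x = 3561/397  [line -6/397·x + -19/397·y + -24/397 = 0 ∩ |DA|² = 281]
4. D_y = -1626/397  [line -6/397·x + -19/397·y + -24/397 = 0 ∩ |DA|² = 281]
   → D = (3561/397, -1626/397)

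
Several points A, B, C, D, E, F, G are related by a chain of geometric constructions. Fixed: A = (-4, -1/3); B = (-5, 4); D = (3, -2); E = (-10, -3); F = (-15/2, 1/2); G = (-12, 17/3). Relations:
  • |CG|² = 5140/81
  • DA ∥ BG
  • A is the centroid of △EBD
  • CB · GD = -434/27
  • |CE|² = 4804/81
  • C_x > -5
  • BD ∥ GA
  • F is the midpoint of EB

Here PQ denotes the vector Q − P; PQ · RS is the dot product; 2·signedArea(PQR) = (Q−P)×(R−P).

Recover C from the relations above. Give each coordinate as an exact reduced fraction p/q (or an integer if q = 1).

1. C_x = -14/3  [line -15·x + 23/3·y + -2419/27 = 0 ∩ |CE|² = 4804/81]
2. C_y = 23/9  [line -15·x + 23/3·y + -2419/27 = 0 ∩ |CE|² = 4804/81]
   → C = (-14/3, 23/9)

C = (-14/3, 23/9)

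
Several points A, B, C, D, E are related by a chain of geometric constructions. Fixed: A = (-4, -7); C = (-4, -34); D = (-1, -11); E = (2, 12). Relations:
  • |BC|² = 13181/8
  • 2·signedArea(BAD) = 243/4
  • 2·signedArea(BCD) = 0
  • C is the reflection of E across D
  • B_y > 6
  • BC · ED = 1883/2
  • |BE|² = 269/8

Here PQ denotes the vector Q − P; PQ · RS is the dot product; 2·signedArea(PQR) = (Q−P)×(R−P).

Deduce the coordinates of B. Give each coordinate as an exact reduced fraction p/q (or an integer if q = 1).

1. B_x = 5/4  [2·signedArea(BCD) = 0 ∩ 2·signedArea(BAD) = 243/4]
2. B_y = 25/4  [2·signedArea(BCD) = 0 ∩ 2·signedArea(BAD) = 243/4]
   → B = (5/4, 25/4)

B = (5/4, 25/4)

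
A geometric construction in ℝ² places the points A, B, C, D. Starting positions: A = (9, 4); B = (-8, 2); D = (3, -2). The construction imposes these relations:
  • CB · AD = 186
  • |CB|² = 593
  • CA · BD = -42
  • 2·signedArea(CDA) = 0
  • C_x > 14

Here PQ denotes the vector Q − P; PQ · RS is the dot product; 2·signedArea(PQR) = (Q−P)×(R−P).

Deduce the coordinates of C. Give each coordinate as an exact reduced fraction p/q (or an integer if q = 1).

1. C_x = 15  [2·signedArea(CDA) = 0 ∩ CB · AD = 186]
2. C_y = 10  [2·signedArea(CDA) = 0 ∩ CB · AD = 186]
   → C = (15, 10)

C = (15, 10)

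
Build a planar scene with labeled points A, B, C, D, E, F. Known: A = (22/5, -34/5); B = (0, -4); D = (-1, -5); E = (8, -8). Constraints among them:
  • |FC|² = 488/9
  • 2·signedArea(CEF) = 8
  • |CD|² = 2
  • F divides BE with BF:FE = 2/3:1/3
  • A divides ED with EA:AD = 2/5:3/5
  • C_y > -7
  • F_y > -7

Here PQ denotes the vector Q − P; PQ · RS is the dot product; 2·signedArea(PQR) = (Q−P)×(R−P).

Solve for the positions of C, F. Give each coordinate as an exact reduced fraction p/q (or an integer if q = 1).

1. F_x = 16/3  [F divides BE with BF:FE = 2/3:1/3]
2. F_y = -20/3  [F divides BE with BF:FE = 2/3:1/3]
   → F = (16/3, -20/3)
3. C_x = -2  [line -4/3·x + -8/3·y + -56/3 = 0 ∩ |FC|² = 488/9]
4. C_y = -6  [line -4/3·x + -8/3·y + -56/3 = 0 ∩ |FC|² = 488/9]
   → C = (-2, -6)

C = (-2, -6)
F = (16/3, -20/3)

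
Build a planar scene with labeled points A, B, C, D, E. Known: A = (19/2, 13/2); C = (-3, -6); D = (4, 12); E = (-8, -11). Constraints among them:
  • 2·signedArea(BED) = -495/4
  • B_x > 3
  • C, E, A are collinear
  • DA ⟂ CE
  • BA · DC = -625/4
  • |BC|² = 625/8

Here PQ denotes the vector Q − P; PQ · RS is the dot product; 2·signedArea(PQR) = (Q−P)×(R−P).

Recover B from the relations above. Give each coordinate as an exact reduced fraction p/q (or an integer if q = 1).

1. B_x = 13/4  [2·signedArea(BED) = -495/4 ∩ BA · DC = -625/4]
2. B_y = 1/4  [2·signedArea(BED) = -495/4 ∩ BA · DC = -625/4]
   → B = (13/4, 1/4)

B = (13/4, 1/4)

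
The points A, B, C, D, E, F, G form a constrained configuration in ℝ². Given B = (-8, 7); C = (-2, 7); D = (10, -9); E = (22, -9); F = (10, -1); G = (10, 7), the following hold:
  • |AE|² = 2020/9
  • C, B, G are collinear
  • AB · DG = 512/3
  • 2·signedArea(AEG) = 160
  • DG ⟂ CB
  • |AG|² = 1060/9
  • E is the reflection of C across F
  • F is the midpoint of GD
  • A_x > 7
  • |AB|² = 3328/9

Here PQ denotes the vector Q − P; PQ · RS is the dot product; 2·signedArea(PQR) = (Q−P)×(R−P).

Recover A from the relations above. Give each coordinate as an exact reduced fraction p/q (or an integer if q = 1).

1. A_x = 8  [2·signedArea(AEG) = 160 ∩ AB · DG = 512/3]
2. A_y = -11/3  [2·signedArea(AEG) = 160 ∩ AB · DG = 512/3]
   → A = (8, -11/3)

A = (8, -11/3)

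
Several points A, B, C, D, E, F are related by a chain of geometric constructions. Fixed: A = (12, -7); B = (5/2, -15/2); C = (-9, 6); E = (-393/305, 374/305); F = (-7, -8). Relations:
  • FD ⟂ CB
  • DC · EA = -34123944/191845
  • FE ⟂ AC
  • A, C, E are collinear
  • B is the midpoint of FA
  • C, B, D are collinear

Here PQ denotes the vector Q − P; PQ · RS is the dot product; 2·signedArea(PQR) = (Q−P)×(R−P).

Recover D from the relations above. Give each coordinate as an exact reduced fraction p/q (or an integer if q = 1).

D = (-785/629, -1950/629)

1. D_x = -785/629  [C, B, D are collinear ∩ FD ⟂ CB]
2. D_y = -1950/629  [C, B, D are collinear ∩ FD ⟂ CB]
   → D = (-785/629, -1950/629)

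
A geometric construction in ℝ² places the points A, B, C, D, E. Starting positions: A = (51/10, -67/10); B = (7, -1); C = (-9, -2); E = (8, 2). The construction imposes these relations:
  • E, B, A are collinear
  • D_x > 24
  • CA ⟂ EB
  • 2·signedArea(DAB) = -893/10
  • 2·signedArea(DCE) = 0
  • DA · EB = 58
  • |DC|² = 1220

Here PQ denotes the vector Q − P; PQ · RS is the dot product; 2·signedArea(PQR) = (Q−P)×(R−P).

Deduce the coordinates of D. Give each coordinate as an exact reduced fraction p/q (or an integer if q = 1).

D = (25, 6)

1. D_x = 25  [2·signedArea(DCE) = 0 ∩ DA · EB = 58]
2. D_y = 6  [2·signedArea(DCE) = 0 ∩ DA · EB = 58]
   → D = (25, 6)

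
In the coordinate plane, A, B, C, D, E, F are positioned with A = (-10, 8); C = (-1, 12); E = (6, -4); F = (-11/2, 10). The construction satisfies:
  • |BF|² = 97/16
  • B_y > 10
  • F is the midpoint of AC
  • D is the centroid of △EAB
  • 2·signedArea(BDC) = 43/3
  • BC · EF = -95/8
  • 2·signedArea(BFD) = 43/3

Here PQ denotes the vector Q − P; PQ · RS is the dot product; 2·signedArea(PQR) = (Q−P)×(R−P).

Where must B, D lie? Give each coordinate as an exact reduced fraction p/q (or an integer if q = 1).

B = (-13/4, 11)
D = (-29/12, 5)

1. B_x = -13/4  [line 23/2·x + -14·y + 1531/8 = 0 ∩ |BF|² = 97/16]
2. B_y = 11  [line 23/2·x + -14·y + 1531/8 = 0 ∩ |BF|² = 97/16]
   → B = (-13/4, 11)
3. D_x = -29/12  [2·signedArea(BFD) = 43/3 ∩ D is the centroid of △EAB]
4. D_y = 5  [2·signedArea(BFD) = 43/3 ∩ D is the centroid of △EAB]
   → D = (-29/12, 5)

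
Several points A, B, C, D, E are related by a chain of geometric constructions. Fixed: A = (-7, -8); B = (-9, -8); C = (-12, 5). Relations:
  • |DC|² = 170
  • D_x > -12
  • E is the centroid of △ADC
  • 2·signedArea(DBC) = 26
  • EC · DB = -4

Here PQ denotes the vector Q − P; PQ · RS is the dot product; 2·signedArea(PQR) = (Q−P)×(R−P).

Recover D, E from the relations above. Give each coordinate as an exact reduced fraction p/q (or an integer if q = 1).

1. D_x = -11  [line -13·x + -3·y + -167 = 0 ∩ |DC|² = 170]
2. D_y = -8  [line -13·x + -3·y + -167 = 0 ∩ |DC|² = 170]
   → D = (-11, -8)
3. E_x = -10  [E is the centroid of △ADC]
4. E_y = -11/3  [E is the centroid of △ADC]
   → E = (-10, -11/3)

D = (-11, -8)
E = (-10, -11/3)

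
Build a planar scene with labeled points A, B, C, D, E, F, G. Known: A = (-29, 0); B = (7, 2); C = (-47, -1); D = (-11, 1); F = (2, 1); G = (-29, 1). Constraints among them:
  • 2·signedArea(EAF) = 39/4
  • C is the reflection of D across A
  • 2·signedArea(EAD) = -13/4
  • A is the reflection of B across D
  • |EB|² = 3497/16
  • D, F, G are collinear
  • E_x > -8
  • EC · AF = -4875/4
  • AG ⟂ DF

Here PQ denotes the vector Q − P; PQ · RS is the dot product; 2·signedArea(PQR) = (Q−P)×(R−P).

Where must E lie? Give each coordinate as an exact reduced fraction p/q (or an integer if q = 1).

E = (-31/4, 1)

1. E_x = -31/4  [2·signedArea(EAF) = 39/4 ∩ EC · AF = -4875/4]
2. E_y = 1  [2·signedArea(EAF) = 39/4 ∩ EC · AF = -4875/4]
   → E = (-31/4, 1)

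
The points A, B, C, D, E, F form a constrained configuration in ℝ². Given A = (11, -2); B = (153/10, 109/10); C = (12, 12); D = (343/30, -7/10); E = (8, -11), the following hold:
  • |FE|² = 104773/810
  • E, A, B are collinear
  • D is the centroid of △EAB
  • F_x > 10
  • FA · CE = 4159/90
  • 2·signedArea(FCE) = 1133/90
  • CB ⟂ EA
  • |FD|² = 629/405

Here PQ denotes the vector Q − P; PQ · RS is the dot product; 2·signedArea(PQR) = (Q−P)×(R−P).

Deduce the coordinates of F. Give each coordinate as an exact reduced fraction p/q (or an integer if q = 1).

1. F_x = 943/90  [2·signedArea(FCE) = 1133/90 ∩ FA · CE = 4159/90]
2. F_y = 1/10  [2·signedArea(FCE) = 1133/90 ∩ FA · CE = 4159/90]
   → F = (943/90, 1/10)

F = (943/90, 1/10)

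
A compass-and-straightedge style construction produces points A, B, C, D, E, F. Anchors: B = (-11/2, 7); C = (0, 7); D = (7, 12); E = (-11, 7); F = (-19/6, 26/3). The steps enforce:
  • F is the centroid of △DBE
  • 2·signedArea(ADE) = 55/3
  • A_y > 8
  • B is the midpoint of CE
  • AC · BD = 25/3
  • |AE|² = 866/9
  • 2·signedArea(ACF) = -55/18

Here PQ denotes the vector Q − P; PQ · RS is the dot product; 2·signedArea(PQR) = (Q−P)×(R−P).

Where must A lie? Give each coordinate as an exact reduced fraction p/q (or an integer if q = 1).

A = (-4/3, 26/3)

1. A_x = -4/3  [2·signedArea(ADE) = 55/3 ∩ 2·signedArea(ACF) = -55/18]
2. A_y = 26/3  [2·signedArea(ADE) = 55/3 ∩ 2·signedArea(ACF) = -55/18]
   → A = (-4/3, 26/3)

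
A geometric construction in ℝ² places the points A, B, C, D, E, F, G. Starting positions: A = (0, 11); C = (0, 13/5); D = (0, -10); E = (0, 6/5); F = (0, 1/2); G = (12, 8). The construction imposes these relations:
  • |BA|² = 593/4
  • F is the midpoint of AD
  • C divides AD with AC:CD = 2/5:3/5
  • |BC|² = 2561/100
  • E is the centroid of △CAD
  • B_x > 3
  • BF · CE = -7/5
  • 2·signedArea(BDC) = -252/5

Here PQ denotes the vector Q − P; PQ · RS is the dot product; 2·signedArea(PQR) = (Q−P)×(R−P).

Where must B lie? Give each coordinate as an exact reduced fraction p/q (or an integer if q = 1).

B = (4, -1/2)

1. B_x = 4  [2·signedArea(BDC) = -252/5 ∩ BF · CE = -7/5]
2. B_y = -1/2  [2·signedArea(BDC) = -252/5 ∩ BF · CE = -7/5]
   → B = (4, -1/2)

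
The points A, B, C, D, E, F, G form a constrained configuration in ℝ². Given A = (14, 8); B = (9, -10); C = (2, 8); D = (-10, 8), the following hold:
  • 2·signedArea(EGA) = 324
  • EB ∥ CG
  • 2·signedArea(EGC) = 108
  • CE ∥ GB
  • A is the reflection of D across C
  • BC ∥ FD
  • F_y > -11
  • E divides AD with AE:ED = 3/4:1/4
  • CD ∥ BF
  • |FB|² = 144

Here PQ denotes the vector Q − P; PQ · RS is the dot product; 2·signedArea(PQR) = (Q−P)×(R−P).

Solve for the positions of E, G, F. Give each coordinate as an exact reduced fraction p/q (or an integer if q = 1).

E = (-4, 8)
F = (-3, -10)
G = (15, -10)

1. E_x = -4  [E divides AD with AE:ED = 3/4:1/4]
2. E_y = 8  [E divides AD with AE:ED = 3/4:1/4]
   → E = (-4, 8)
3. G_x = 15  [CE ∥ GB ∩ EB ∥ CG]
4. G_y = -10  [CE ∥ GB ∩ EB ∥ CG]
   → G = (15, -10)
5. F_x = -3  [BC ∥ FD ∩ CD ∥ BF]
6. F_y = -10  [BC ∥ FD ∩ CD ∥ BF]
   → F = (-3, -10)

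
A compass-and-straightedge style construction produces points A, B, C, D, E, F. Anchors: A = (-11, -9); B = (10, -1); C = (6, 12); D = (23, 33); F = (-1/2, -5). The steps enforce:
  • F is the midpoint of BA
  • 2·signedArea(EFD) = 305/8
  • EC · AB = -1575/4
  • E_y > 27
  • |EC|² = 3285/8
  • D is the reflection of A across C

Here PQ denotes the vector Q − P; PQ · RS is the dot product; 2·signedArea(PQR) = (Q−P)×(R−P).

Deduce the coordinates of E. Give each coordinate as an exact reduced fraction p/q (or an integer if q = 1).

1. E_x = 75/4  [2·signedArea(EFD) = 305/8 ∩ EC · AB = -1575/4]
2. E_y = 111/4  [2·signedArea(EFD) = 305/8 ∩ EC · AB = -1575/4]
   → E = (75/4, 111/4)

E = (75/4, 111/4)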